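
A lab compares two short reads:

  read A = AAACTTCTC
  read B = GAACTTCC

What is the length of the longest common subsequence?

Let dp[i][j] be the LCS length of the first i bases of read A and the first j bases of read B. dp[i][j] = dp[i-1][j-1]+1 when the i-th and j-th bases match, else max(dp[i-1][j], dp[i][j-1]).
    ·  G  A  A  C  T  T  C  C
 ·  0  0  0  0  0  0  0  0  0
 A  0  0  1  1  1  1  1  1  1
 A  0  0  1  2  2  2  2  2  2
 A  0  0  1  2  2  2  2  2  2
 C  0  0  1  2  3  3  3  3  3
 T  0  0  1  2  3  4  4  4  4
 T  0  0  1  2  3  4  5  5  5
 C  0  0  1  2  3  4  5  6  6
 T  0  0  1  2  3  4  5  6  6
 C  0  0  1  2  3  4  5  6  7
dp[9][8] = 7. One LCS (by backtracking along matches): AACTTCC.

7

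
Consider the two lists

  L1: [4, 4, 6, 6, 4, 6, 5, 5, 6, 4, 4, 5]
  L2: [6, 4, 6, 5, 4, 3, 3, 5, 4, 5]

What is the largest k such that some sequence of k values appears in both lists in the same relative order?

Match 6 (L1 #4, L2 #1) → 4 (L1 #5, L2 #2) → 6 (L1 #6, L2 #3) → 5 (L1 #7, L2 #4) → 5 (L1 #8, L2 #8) → 4 (L1 #11, L2 #9) → 5 (L1 #12, L2 #10) — 7 values in the same relative order in both. Since dp[12][10] = 7, nothing longer is possible.

7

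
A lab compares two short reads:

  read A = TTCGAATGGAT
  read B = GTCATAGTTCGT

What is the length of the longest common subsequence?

Pick T at read A[2]=read B[2]; then C at read A[3]=read B[3]; then A at read A[5]=read B[4]; then A at read A[6]=read B[6]; then T at read A[7]=read B[9]; then G at read A[9]=read B[11]; then T at read A[11]=read B[12]; all 7 bases appear in both, in order, and the DP table's final entry dp[11][12] is also 7, so no common subsequence is longer.

7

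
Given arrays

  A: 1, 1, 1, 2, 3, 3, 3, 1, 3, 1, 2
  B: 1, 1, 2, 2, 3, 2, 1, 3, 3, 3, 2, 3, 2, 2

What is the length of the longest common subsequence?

8

Match 1 at A[1]=B[1]; then 1 at A[2]=B[2]; then 1 at A[3]=B[7]; then 3 at A[5]=B[8]; then 3 at A[6]=B[9]; then 3 at A[7]=B[10]; then 3 at A[9]=B[12]; then 2 at A[11]=B[14] — 8 values in the same relative order in both, and the DP table's final entry dp[11][14] is also 8, so no common subsequence is longer.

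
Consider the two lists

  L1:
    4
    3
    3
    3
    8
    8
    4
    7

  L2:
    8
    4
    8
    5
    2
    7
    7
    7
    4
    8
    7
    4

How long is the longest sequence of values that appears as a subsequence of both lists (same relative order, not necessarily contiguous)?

4

Pick 4 at L1[1]=L2[2], then 8 at L1[5]=L2[3], then 8 at L1[6]=L2[10], then 4 at L1[7]=L2[12]; all 4 values appear in both, in order, and the DP table's final entry dp[8][12] is also 4, so no common subsequence is longer.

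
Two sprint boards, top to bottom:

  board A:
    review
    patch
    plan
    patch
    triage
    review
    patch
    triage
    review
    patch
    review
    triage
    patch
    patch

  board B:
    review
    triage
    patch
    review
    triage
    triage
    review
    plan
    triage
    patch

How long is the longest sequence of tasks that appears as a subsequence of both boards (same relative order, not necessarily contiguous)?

7

One common subsequence of length 7: review at board A[1]=board B[1], then patch at board A[2]=board B[3], then triage at board A[5]=board B[5], then triage at board A[8]=board B[6], then review at board A[9]=board B[7], then triage at board A[12]=board B[9], then patch at board A[14]=board B[10], and the DP table's final entry dp[14][10] is also 7, so no common subsequence is longer.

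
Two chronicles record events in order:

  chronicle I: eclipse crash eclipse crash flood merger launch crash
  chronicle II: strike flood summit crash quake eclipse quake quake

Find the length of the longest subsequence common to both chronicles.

2

Match crash [2,4] → eclipse [3,6] — 2 events in the same relative order in both. Since dp[8][8] = 2, nothing longer is possible.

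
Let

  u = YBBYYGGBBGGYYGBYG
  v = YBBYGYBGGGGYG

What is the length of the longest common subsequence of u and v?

11

Taking Y [1,1]; then B [2,2]; then B [3,3]; then Y [4,4]; then Y [5,6]; then G [7,8]; then G [10,9]; then G [11,10]; then G [14,11]; then Y [16,12]; then G [17,13] gives a common subsequence of length 11. Since dp[17][13] = 11, nothing longer is possible.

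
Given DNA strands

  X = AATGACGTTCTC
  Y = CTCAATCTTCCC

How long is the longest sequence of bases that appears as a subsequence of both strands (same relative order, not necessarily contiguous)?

8

Let dp[i][j] be the LCS length of the first i bases of X and the first j bases of Y. dp[i][j] = dp[i-1][j-1]+1 when the i-th and j-th bases match, else max(dp[i-1][j], dp[i][j-1]).
    ·  C  T  C  A  A  T  C  T  T  C  C  C
 ·  0  0  0  0  0  0  0  0  0  0  0  0  0
 A  0  0  0  0  1  1  1  1  1  1  1  1  1
 A  0  0  0  0  1  2  2  2  2  2  2  2  2
 T  0  0  1  1  1  2  3  3  3  3  3  3  3
 G  0  0  1  1  1  2  3  3  3  3  3  3  3
 A  0  0  1  1  2  2  3  3  3  3  3  3  3
 C  0  1  1  2  2  2  3  4  4  4  4  4  4
 G  0  1  1  2  2  2  3  4  4  4  4  4  4
 T  0  1  2  2  2  2  3  4  5  5  5  5  5
 T  0  1  2  2  2  2  3  4  5  6  6  6  6
 C  0  1  2  3  3  3  3  4  5  6  7  7  7
 T  0  1  2  3  3  3  4  4  5  6  7  7  7
 C  0  1  2  3  3  3  4  5  5  6  7  8  8
dp[12][12] = 8. One LCS (by backtracking along matches): AATCTTCC.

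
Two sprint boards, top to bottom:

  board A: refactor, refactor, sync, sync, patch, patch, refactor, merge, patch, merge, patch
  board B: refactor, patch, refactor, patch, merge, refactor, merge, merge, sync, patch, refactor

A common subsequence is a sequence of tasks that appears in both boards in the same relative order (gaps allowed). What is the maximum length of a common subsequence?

One common subsequence of length 7: refactor at board A[1]=board B[1]; then refactor at board A[2]=board B[3]; then patch at board A[5]=board B[4]; then refactor at board A[7]=board B[6]; then merge at board A[8]=board B[7]; then merge at board A[10]=board B[8]; then patch at board A[11]=board B[10]. Since dp[11][11] = 7, nothing longer is possible.

7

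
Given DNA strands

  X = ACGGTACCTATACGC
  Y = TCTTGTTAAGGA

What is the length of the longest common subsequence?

7

Match C (X #2, Y #2); then G (X #4, Y #5); then T (X #5, Y #6); then T (X #9, Y #7); then A (X #10, Y #8); then A (X #12, Y #9); then G (X #14, Y #11) — 7 bases in the same relative order in both. dp[15][12] = 7 confirms this is the maximum.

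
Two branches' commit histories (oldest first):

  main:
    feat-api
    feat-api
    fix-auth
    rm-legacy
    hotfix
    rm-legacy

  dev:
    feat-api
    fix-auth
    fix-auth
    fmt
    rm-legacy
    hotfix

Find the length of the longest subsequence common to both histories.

4

One common subsequence of length 4: feat-api [1,1], fix-auth [3,3], rm-legacy [4,5], hotfix [5,6]. dp[6][6] = 4 confirms this is the maximum.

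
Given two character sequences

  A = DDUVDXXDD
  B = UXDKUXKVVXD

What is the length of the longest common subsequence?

5

Match D [1,3], then U [3,5], then V [4,9], then X [7,10], then D [9,11] — 5 characters in the same relative order in both. Since dp[9][11] = 5, nothing longer is possible.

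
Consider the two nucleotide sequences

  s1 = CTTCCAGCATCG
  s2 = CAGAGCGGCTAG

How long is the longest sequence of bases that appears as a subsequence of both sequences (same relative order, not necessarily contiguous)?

6

Let dp[i][j] be the LCS length of the first i bases of s1 and the first j bases of s2. dp[i][j] = dp[i-1][j-1]+1 when the i-th and j-th bases match, else max(dp[i-1][j], dp[i][j-1]).
    ·  C  A  G  A  G  C  G  G  C  T  A  G
 ·  0  0  0  0  0  0  0  0  0  0  0  0  0
 C  0  1  1  1  1  1  1  1  1  1  1  1  1
 T  0  1  1  1  1  1  1  1  1  1  2  2  2
 T  0  1  1  1  1  1  1  1  1  1  2  2  2
 C  0  1  1  1  1  1  2  2  2  2  2  2  2
 C  0  1  1  1  1  1  2  2  2  3  3  3  3
 A  0  1  2  2  2  2  2  2  2  3  3  4  4
 G  0  1  2  3  3  3  3  3  3  3  3  4  5
 C  0  1  2  3  3  3  4  4  4  4  4  4  5
 A  0  1  2  3  4  4  4  4  4  4  4  5  5
 T  0  1  2  3  4  4  4  4  4  4  5  5  5
 C  0  1  2  3  4  4  5  5  5  5  5  5  5
 G  0  1  2  3  4  5  5  6  6  6  6  6  6
dp[12][12] = 6. One LCS (by backtracking along matches): CCGCAG.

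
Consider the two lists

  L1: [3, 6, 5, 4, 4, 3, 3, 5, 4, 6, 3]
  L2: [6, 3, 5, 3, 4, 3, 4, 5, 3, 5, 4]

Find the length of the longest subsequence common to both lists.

One common subsequence of length 7: 3 [1,2], 5 [3,3], 4 [4,5], 4 [5,7], 3 [7,9], 5 [8,10], 4 [9,11]. The LCS DP gives dp[11][11] = 7, so this is optimal.

7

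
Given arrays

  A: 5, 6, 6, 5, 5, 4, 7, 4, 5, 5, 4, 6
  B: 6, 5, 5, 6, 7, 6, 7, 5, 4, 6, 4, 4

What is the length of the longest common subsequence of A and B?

Taking 5 [1,3]; then 6 [2,4]; then 6 [3,6]; then 5 [5,8]; then 4 [6,9]; then 4 [8,11]; then 4 [11,12] gives a common subsequence of length 7. Since dp[12][12] = 7, nothing longer is possible.

7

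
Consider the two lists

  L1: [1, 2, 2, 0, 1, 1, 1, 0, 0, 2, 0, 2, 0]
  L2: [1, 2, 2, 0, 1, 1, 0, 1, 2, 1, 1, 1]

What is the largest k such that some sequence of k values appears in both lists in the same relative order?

8

Taking 1 at L1[1]=L2[1], 2 at L1[2]=L2[2], 2 at L1[3]=L2[3], 0 at L1[4]=L2[4], 1 at L1[5]=L2[5], 1 at L1[6]=L2[6], 1 at L1[7]=L2[8], 2 at L1[10]=L2[9] gives a common subsequence of length 8. The LCS DP gives dp[13][12] = 8, so this is optimal.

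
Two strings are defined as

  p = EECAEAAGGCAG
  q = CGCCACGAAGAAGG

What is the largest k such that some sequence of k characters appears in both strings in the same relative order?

Match C (p #3, q #4), then A (p #4, q #5), then A (p #6, q #8), then A (p #7, q #9), then G (p #8, q #10), then G (p #9, q #13), then G (p #12, q #14) — 7 characters in the same relative order in both. Since dp[12][14] = 7, nothing longer is possible.

7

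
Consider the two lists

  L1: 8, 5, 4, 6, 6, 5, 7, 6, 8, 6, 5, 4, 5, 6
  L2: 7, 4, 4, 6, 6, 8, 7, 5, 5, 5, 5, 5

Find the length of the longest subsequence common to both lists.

Match 4 (L1 #3, L2 #3), then 6 (L1 #4, L2 #4), then 6 (L1 #5, L2 #5), then 5 (L1 #6, L2 #10), then 5 (L1 #11, L2 #11), then 5 (L1 #13, L2 #12) — 6 values in the same relative order in both, and the DP table's final entry dp[14][12] is also 6, so no common subsequence is longer.

6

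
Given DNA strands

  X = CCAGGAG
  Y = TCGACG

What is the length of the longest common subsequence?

Let dp[i][j] be the LCS length of the first i bases of X and the first j bases of Y. dp[i][j] = dp[i-1][j-1]+1 when the i-th and j-th bases match, else max(dp[i-1][j], dp[i][j-1]).
    ·  T  C  G  A  C  G
 ·  0  0  0  0  0  0  0
 C  0  0  1  1  1  1  1
 C  0  0  1  1  1  2  2
 A  0  0  1  1  2  2  2
 G  0  0  1  2  2  2  3
 G  0  0  1  2  2  2  3
 A  0  0  1  2  3  3  3
 G  0  0  1  2  3  3  4
dp[7][6] = 4. One LCS (by backtracking along matches): CGAG.

4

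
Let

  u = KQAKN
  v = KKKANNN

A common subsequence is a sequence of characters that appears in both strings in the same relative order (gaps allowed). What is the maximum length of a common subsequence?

3

Pick K [1,3]; then A [3,4]; then N [5,7]; all 3 characters appear in both, in order. The LCS DP gives dp[5][7] = 3, so this is optimal.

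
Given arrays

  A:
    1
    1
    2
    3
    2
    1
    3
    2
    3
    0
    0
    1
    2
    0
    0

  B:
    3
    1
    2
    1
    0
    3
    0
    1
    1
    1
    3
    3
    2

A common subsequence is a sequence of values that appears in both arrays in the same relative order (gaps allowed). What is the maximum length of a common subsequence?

Pick 1 at A[1]=B[2] → 1 at A[2]=B[4] → 3 at A[4]=B[6] → 1 at A[6]=B[10] → 3 at A[7]=B[11] → 3 at A[9]=B[12] → 2 at A[13]=B[13]; all 7 values appear in both, in order, and the DP table's final entry dp[15][13] is also 7, so no common subsequence is longer.

7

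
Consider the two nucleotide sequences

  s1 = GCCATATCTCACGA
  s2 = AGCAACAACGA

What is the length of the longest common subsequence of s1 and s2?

Match G (s1 #1, s2 #2) → C (s1 #3, s2 #3) → A (s1 #4, s2 #4) → A (s1 #6, s2 #5) → C (s1 #8, s2 #6) → A (s1 #11, s2 #8) → C (s1 #12, s2 #9) → G (s1 #13, s2 #10) → A (s1 #14, s2 #11) — 9 bases in the same relative order in both, and the DP table's final entry dp[14][11] is also 9, so no common subsequence is longer.

9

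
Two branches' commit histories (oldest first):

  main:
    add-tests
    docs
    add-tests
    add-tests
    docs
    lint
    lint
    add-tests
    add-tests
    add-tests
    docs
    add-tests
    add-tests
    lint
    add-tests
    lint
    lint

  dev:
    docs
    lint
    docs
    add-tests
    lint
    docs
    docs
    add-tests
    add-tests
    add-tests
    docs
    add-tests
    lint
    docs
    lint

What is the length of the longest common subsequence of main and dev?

One common subsequence of length 10: add-tests [1,4]; then docs [2,6]; then docs [5,7]; then add-tests [8,8]; then add-tests [9,9]; then add-tests [10,10]; then docs [11,11]; then add-tests [13,12]; then lint [14,13]; then lint [17,15], and the DP table's final entry dp[17][15] is also 10, so no common subsequence is longer.

10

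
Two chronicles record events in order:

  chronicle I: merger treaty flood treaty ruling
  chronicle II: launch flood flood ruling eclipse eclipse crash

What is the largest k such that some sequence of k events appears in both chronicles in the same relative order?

Match flood [3,3] → ruling [5,4] — 2 events in the same relative order in both, and the DP table's final entry dp[5][7] is also 2, so no common subsequence is longer.

2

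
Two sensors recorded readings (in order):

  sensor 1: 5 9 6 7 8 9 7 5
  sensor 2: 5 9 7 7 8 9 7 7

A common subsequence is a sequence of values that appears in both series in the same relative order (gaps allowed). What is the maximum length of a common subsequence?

Match 5 at sensor 1[1]=sensor 2[1]; then 9 at sensor 1[2]=sensor 2[2]; then 7 at sensor 1[4]=sensor 2[4]; then 8 at sensor 1[5]=sensor 2[5]; then 9 at sensor 1[6]=sensor 2[6]; then 7 at sensor 1[7]=sensor 2[8] — 6 values in the same relative order in both. dp[8][8] = 6 confirms this is the maximum.

6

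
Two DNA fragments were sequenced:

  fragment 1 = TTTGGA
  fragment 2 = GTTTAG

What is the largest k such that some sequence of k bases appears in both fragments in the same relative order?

4

One common subsequence of length 4: T (fragment 1 #1, fragment 2 #2) → T (fragment 1 #2, fragment 2 #3) → T (fragment 1 #3, fragment 2 #4) → G (fragment 1 #5, fragment 2 #6). dp[6][6] = 4 confirms this is the maximum.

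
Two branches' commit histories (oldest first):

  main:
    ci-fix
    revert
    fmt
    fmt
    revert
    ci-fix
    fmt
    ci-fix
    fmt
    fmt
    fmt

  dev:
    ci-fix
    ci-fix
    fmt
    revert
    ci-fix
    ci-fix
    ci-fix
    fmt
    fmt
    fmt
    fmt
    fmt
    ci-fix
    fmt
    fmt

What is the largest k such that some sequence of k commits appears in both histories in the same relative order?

Match ci-fix at main[1]=dev[2]; then revert at main[2]=dev[4]; then fmt at main[3]=dev[10]; then fmt at main[4]=dev[11]; then fmt at main[7]=dev[12]; then ci-fix at main[8]=dev[13]; then fmt at main[10]=dev[14]; then fmt at main[11]=dev[15] — 8 commits in the same relative order in both. Since dp[11][15] = 8, nothing longer is possible.

8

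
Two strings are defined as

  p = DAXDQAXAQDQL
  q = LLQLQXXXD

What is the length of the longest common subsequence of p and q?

Let dp[i][j] be the LCS length of the first i characters of p and the first j characters of q. dp[i][j] = dp[i-1][j-1]+1 when the i-th and j-th characters match, else max(dp[i-1][j], dp[i][j-1]).
    ·  L  L  Q  L  Q  X  X  X  D
 ·  0  0  0  0  0  0  0  0  0  0
 D  0  0  0  0  0  0  0  0  0  1
 A  0  0  0  0  0  0  0  0  0  1
 X  0  0  0  0  0  0  1  1  1  1
 D  0  0  0  0  0  0  1  1  1  2
 Q  0  0  0  1  1  1  1  1  1  2
 A  0  0  0  1  1  1  1  1  1  2
 X  0  0  0  1  1  1  2  2  2  2
 A  0  0  0  1  1  1  2  2  2  2
 Q  0  0  0  1  1  2  2  2  2  2
 D  0  0  0  1  1  2  2  2  2  3
 Q  0  0  0  1  1  2  2  2  2  3
 L  0  1  1  1  2  2  2  2  2  3
dp[12][9] = 3. One LCS (by backtracking along matches): XXD.

3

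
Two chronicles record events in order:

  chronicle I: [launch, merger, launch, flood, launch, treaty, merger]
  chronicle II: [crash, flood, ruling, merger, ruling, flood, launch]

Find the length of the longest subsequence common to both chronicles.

Match merger (chronicle I #2, chronicle II #4), then flood (chronicle I #4, chronicle II #6), then launch (chronicle I #5, chronicle II #7) — 3 events in the same relative order in both. Since dp[7][7] = 3, nothing longer is possible.

3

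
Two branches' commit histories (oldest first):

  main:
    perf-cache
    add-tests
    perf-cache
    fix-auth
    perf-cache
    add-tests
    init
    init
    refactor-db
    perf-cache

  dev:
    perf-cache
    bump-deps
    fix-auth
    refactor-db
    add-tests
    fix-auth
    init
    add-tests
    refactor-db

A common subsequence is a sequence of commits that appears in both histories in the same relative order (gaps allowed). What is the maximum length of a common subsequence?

Pick perf-cache at main[1]=dev[1] → add-tests at main[2]=dev[5] → fix-auth at main[4]=dev[6] → add-tests at main[6]=dev[8] → refactor-db at main[9]=dev[9]; all 5 commits appear in both, in order. The LCS DP gives dp[10][9] = 5, so this is optimal.

5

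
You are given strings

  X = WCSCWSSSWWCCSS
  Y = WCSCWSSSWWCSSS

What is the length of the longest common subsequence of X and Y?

13

Pick W at X[1]=Y[1], C at X[2]=Y[2], S at X[3]=Y[3], C at X[4]=Y[4], W at X[5]=Y[5], S at X[6]=Y[6], S at X[7]=Y[7], S at X[8]=Y[8], W at X[9]=Y[9], W at X[10]=Y[10], C at X[11]=Y[11], S at X[13]=Y[13], S at X[14]=Y[14]; all 13 characters appear in both, in order. The LCS DP gives dp[14][14] = 13, so this is optimal.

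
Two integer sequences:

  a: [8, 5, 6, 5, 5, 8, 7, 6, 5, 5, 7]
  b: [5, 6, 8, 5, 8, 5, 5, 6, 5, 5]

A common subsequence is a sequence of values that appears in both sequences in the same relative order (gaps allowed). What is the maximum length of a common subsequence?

7

Let dp[i][j] be the LCS length of the first i values of a and the first j values of b. dp[i][j] = dp[i-1][j-1]+1 when the i-th and j-th values match, else max(dp[i-1][j], dp[i][j-1]).
    ·  5  6  8  5  8  5  5  6  5  5
 ·  0  0  0  0  0  0  0  0  0  0  0
 8  0  0  0  1  1  1  1  1  1  1  1
 5  0  1  1  1  2  2  2  2  2  2  2
 6  0  1  2  2  2  2  2  2  3  3  3
 5  0  1  2  2  3  3  3  3  3  4  4
 5  0  1  2  2  3  3  4  4  4  4  5
 8  0  1  2  3  3  4  4  4  4  4  5
 7  0  1  2  3  3  4  4  4  4  4  5
 6  0  1  2  3  3  4  4  4  5  5  5
 5  0  1  2  3  4  4  5  5  5  6  6
 5  0  1  2  3  4  4  5  6  6  6  7
 7  0  1  2  3  4  4  5  6  6  6  7
dp[11][10] = 7. One LCS (by backtracking along matches): 8, 5, 5, 5, 6, 5, 5.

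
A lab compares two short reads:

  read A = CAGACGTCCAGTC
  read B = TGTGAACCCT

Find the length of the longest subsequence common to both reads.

Taking A (read A #2, read B #5), then A (read A #4, read B #6), then C (read A #5, read B #7), then C (read A #8, read B #8), then C (read A #9, read B #9), then T (read A #12, read B #10) gives a common subsequence of length 6. The LCS DP gives dp[13][10] = 6, so this is optimal.

6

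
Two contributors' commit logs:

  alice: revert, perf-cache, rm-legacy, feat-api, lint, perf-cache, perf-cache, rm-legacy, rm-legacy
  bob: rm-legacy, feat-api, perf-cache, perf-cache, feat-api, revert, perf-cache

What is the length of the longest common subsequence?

4

Taking rm-legacy (alice #3, bob #1), feat-api (alice #4, bob #2), perf-cache (alice #6, bob #4), perf-cache (alice #7, bob #7) gives a common subsequence of length 4, and the DP table's final entry dp[9][7] is also 4, so no common subsequence is longer.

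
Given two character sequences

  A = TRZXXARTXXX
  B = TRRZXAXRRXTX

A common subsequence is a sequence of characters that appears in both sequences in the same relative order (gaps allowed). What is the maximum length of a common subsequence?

Let dp[i][j] be the LCS length of the first i characters of A and the first j characters of B. dp[i][j] = dp[i-1][j-1]+1 when the i-th and j-th characters match, else max(dp[i-1][j], dp[i][j-1]).
    ·  T  R  R  Z  X  A  X  R  R  X  T  X
 ·  0  0  0  0  0  0  0  0  0  0  0  0  0
 T  0  1  1  1  1  1  1  1  1  1  1  1  1
 R  0  1  2  2  2  2  2  2  2  2  2  2  2
 Z  0  1  2  2  3  3  3  3  3  3  3  3  3
 X  0  1  2  2  3  4  4  4  4  4  4  4  4
 X  0  1  2  2  3  4  4  5  5  5  5  5  5
 A  0  1  2  2  3  4  5  5  5  5  5  5  5
 R  0  1  2  3  3  4  5  5  6  6  6  6  6
 T  0  1  2  3  3  4  5  5  6  6  6  7  7
 X  0  1  2  3  3  4  5  6  6  6  7  7  8
 X  0  1  2  3  3  4  5  6  6  6  7  7  8
 X  0  1  2  3  3  4  5  6  6  6  7  7  8
dp[11][12] = 8. One LCS (by backtracking along matches): TRZXXRTX.

8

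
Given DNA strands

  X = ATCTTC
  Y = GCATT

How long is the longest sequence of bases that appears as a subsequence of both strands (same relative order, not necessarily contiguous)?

Pick A at X[1]=Y[3]; then T at X[4]=Y[4]; then T at X[5]=Y[5]; all 3 bases appear in both, in order. dp[6][5] = 3 confirms this is the maximum.

3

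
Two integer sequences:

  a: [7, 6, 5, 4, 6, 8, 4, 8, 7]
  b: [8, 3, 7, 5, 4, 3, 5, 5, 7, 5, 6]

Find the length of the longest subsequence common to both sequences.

Pick 7 at a[1]=b[3] → 5 at a[3]=b[4] → 4 at a[4]=b[5] → 6 at a[5]=b[11]; all 4 values appear in both, in order, and the DP table's final entry dp[9][11] is also 4, so no common subsequence is longer.

4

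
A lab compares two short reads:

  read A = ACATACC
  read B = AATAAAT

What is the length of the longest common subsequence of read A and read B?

Pick A (read A #1, read B #1), then A (read A #3, read B #2), then T (read A #4, read B #3), then A (read A #5, read B #6); all 4 bases appear in both, in order. Since dp[7][7] = 4, nothing longer is possible.

4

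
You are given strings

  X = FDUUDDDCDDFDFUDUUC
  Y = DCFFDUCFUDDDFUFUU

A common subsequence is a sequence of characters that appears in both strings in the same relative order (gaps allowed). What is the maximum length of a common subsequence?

11

Pick F at X[1]=Y[4] → D at X[2]=Y[5] → U at X[3]=Y[6] → U at X[4]=Y[9] → D at X[7]=Y[10] → D at X[9]=Y[11] → D at X[10]=Y[12] → F at X[11]=Y[13] → F at X[13]=Y[15] → U at X[16]=Y[16] → U at X[17]=Y[17]; all 11 characters appear in both, in order. Since dp[18][17] = 11, nothing longer is possible.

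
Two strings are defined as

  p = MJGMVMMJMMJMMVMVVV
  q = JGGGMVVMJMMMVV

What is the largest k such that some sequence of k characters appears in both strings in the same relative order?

11

Match J at p[2]=q[1]; then G at p[3]=q[4]; then M at p[4]=q[5]; then V at p[5]=q[7]; then M at p[10]=q[8]; then J at p[11]=q[9]; then M at p[12]=q[10]; then M at p[13]=q[11]; then M at p[15]=q[12]; then V at p[17]=q[13]; then V at p[18]=q[14] — 11 characters in the same relative order in both. The LCS DP gives dp[18][14] = 11, so this is optimal.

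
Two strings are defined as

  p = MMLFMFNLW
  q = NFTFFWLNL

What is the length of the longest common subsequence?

4

One common subsequence of length 4: F [4,4], then F [6,5], then N [7,8], then L [8,9]. dp[9][9] = 4 confirms this is the maximum.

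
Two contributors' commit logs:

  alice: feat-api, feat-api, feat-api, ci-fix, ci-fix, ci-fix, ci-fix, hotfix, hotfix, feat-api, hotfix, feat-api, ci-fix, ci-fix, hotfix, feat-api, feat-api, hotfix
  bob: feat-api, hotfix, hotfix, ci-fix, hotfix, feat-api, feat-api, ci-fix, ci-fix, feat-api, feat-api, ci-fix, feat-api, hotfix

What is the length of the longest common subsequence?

Match feat-api [1,1] → feat-api [2,6] → feat-api [3,7] → ci-fix [6,8] → ci-fix [7,9] → feat-api [10,10] → feat-api [12,11] → ci-fix [14,12] → feat-api [17,13] → hotfix [18,14] — 10 commits in the same relative order in both, and the DP table's final entry dp[18][14] is also 10, so no common subsequence is longer.

10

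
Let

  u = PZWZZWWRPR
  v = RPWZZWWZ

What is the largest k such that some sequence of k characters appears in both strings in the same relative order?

Match P (u #1, v #2), then W (u #3, v #3), then Z (u #4, v #4), then Z (u #5, v #5), then W (u #6, v #6), then W (u #7, v #7) — 6 characters in the same relative order in both. dp[10][8] = 6 confirms this is the maximum.

6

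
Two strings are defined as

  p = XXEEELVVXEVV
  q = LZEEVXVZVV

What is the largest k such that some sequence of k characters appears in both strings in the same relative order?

6

Let dp[i][j] be the LCS length of the first i characters of p and the first j characters of q. dp[i][j] = dp[i-1][j-1]+1 when the i-th and j-th characters match, else max(dp[i-1][j], dp[i][j-1]).
    ·  L  Z  E  E  V  X  V  Z  V  V
 ·  0  0  0  0  0  0  0  0  0  0  0
 X  0  0  0  0  0  0  1  1  1  1  1
 X  0  0  0  0  0  0  1  1  1  1  1
 E  0  0  0  1  1  1  1  1  1  1  1
 E  0  0  0  1  2  2  2  2  2  2  2
 E  0  0  0  1  2  2  2  2  2  2  2
 L  0  1  1  1  2  2  2  2  2  2  2
 V  0  1  1  1  2  3  3  3  3  3  3
 V  0  1  1  1  2  3  3  4  4  4  4
 X  0  1  1  1  2  3  4  4  4  4  4
 E  0  1  1  2  2  3  4  4  4  4  4
 V  0  1  1  2  2  3  4  5  5  5  5
 V  0  1  1  2  2  3  4  5  5  6  6
dp[12][10] = 6. One LCS (by backtracking along matches): EEVVVV.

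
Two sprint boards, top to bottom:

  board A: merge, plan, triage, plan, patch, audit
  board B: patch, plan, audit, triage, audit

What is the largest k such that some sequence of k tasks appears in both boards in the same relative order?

Match plan [2,2], triage [3,4], audit [6,5] — 3 tasks in the same relative order in both, and the DP table's final entry dp[6][5] is also 3, so no common subsequence is longer.

3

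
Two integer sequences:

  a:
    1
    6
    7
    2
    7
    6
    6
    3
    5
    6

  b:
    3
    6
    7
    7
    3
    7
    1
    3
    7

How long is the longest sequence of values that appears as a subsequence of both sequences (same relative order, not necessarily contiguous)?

Pick 6 [2,2], then 7 [3,4], then 7 [5,6], then 3 [8,8]; all 4 values appear in both, in order. dp[10][9] = 4 confirms this is the maximum.

4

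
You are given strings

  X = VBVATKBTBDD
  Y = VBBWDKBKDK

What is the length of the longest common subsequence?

Let dp[i][j] be the LCS length of the first i characters of X and the first j characters of Y. dp[i][j] = dp[i-1][j-1]+1 when the i-th and j-th characters match, else max(dp[i-1][j], dp[i][j-1]).
    ·  V  B  B  W  D  K  B  K  D  K
 ·  0  0  0  0  0  0  0  0  0  0  0
 V  0  1  1  1  1  1  1  1  1  1  1
 B  0  1  2  2  2  2  2  2  2  2  2
 V  0  1  2  2  2  2  2  2  2  2  2
 A  0  1  2  2  2  2  2  2  2  2  2
 T  0  1  2  2  2  2  2  2  2  2  2
 K  0  1  2  2  2  2  3  3  3  3  3
 B  0  1  2  3  3  3  3  4  4  4  4
 T  0  1  2  3  3  3  3  4  4  4  4
 B  0  1  2  3  3  3  3  4  4  4  4
 D  0  1  2  3  3  4  4  4  4  5  5
 D  0  1  2  3  3  4  4  4  4  5  5
dp[11][10] = 5. One LCS (by backtracking along matches): VBKBD.

5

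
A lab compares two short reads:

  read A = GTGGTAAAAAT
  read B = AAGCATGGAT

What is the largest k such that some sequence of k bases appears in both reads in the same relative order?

Let dp[i][j] be the LCS length of the first i bases of read A and the first j bases of read B. dp[i][j] = dp[i-1][j-1]+1 when the i-th and j-th bases match, else max(dp[i-1][j], dp[i][j-1]).
    ·  A  A  G  C  A  T  G  G  A  T
 ·  0  0  0  0  0  0  0  0  0  0  0
 G  0  0  0  1  1  1  1  1  1  1  1
 T  0  0  0  1  1  1  2  2  2  2  2
 G  0  0  0  1  1  1  2  3  3  3  3
 G  0  0  0  1  1  1  2  3  4  4  4
 T  0  0  0  1  1  1  2  3  4  4  5
 A  0  1  1  1  1  2  2  3  4  5  5
 A  0  1  2  2  2  2  2  3  4  5  5
 A  0  1  2  2  2  3  3  3  4  5  5
 A  0  1  2  2  2  3  3  3  4  5  5
 A  0  1  2  2  2  3  3  3  4  5  5
 T  0  1  2  2  2  3  4  4  4  5  6
dp[11][10] = 6. One LCS (by backtracking along matches): GTGGAT.

6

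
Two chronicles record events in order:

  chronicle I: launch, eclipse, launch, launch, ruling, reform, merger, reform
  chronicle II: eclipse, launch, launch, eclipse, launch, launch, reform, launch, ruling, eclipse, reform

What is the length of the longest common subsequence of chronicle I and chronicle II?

Pick launch [1,3]; then eclipse [2,4]; then launch [3,6]; then launch [4,8]; then ruling [5,9]; then reform [8,11]; all 6 events appear in both, in order, and the DP table's final entry dp[8][11] is also 6, so no common subsequence is longer.

6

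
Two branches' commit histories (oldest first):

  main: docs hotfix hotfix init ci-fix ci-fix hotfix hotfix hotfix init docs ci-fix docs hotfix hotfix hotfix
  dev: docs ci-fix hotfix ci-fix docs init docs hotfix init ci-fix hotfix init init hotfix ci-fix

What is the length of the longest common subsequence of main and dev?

8

Match docs [1,1], then hotfix [2,3], then hotfix [3,8], then init [4,9], then ci-fix [6,10], then hotfix [7,11], then hotfix [9,14], then ci-fix [12,15] — 8 commits in the same relative order in both, and the DP table's final entry dp[16][15] is also 8, so no common subsequence is longer.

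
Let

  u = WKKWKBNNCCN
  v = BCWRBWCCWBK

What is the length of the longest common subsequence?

Pick W at u[1]=v[3], W at u[4]=v[6], C at u[9]=v[7], C at u[10]=v[8]; all 4 characters appear in both, in order, and the DP table's final entry dp[11][11] is also 4, so no common subsequence is longer.

4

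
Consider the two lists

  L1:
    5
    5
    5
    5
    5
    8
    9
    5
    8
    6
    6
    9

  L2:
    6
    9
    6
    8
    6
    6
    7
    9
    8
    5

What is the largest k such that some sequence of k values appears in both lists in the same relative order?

One common subsequence of length 5: 9 at L1[7]=L2[2]; then 8 at L1[9]=L2[4]; then 6 at L1[10]=L2[5]; then 6 at L1[11]=L2[6]; then 9 at L1[12]=L2[8]. dp[12][10] = 5 confirms this is the maximum.

5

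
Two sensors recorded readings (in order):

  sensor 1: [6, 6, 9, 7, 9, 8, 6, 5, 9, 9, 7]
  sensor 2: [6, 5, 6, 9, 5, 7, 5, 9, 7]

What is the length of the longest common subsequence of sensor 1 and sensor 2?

7

One common subsequence of length 7: 6 at sensor 1[1]=sensor 2[1]; then 6 at sensor 1[2]=sensor 2[3]; then 9 at sensor 1[3]=sensor 2[4]; then 7 at sensor 1[4]=sensor 2[6]; then 5 at sensor 1[8]=sensor 2[7]; then 9 at sensor 1[10]=sensor 2[8]; then 7 at sensor 1[11]=sensor 2[9]. Since dp[11][9] = 7, nothing longer is possible.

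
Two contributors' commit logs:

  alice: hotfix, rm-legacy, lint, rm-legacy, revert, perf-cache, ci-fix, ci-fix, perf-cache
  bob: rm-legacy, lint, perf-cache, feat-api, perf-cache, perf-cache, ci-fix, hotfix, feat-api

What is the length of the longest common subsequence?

Match rm-legacy [2,1]; then lint [3,2]; then perf-cache [6,6]; then ci-fix [7,7] — 4 commits in the same relative order in both. Since dp[9][9] = 4, nothing longer is possible.

4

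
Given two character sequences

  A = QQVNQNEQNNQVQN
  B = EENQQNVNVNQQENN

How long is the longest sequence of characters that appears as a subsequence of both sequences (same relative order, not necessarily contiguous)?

Taking Q at A[1]=B[4]; then Q at A[2]=B[5]; then V at A[3]=B[9]; then N at A[4]=B[10]; then Q at A[5]=B[12]; then E at A[7]=B[13]; then N at A[10]=B[14]; then N at A[14]=B[15] gives a common subsequence of length 8, and the DP table's final entry dp[14][15] is also 8, so no common subsequence is longer.

8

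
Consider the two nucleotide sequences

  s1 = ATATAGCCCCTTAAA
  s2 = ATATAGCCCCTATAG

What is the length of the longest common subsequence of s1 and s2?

One common subsequence of length 13: A (s1 #1, s2 #1); then T (s1 #2, s2 #2); then A (s1 #3, s2 #3); then T (s1 #4, s2 #4); then A (s1 #5, s2 #5); then G (s1 #6, s2 #6); then C (s1 #7, s2 #7); then C (s1 #8, s2 #8); then C (s1 #9, s2 #9); then C (s1 #10, s2 #10); then T (s1 #11, s2 #11); then T (s1 #12, s2 #13); then A (s1 #13, s2 #14). dp[15][15] = 13 confirms this is the maximum.

13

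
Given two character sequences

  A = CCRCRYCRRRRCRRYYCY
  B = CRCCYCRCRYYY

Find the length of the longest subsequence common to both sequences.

11

Taking C at A[1]=B[1]; then C at A[2]=B[3]; then C at A[4]=B[4]; then Y at A[6]=B[5]; then C at A[7]=B[6]; then R at A[11]=B[7]; then C at A[12]=B[8]; then R at A[14]=B[9]; then Y at A[15]=B[10]; then Y at A[16]=B[11]; then Y at A[18]=B[12] gives a common subsequence of length 11, and the DP table's final entry dp[18][12] is also 11, so no common subsequence is longer.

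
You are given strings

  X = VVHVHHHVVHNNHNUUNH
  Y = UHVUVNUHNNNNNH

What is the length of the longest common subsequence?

9

Pick H at X[3]=Y[2], then V at X[4]=Y[3], then V at X[8]=Y[5], then H at X[10]=Y[8], then N at X[11]=Y[10], then N at X[12]=Y[11], then N at X[14]=Y[12], then N at X[17]=Y[13], then H at X[18]=Y[14]; all 9 characters appear in both, in order. dp[18][14] = 9 confirms this is the maximum.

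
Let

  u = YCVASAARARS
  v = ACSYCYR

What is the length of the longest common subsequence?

Match Y at u[1]=v[4]; then C at u[2]=v[5]; then R at u[10]=v[7] — 3 characters in the same relative order in both. Since dp[11][7] = 3, nothing longer is possible.

3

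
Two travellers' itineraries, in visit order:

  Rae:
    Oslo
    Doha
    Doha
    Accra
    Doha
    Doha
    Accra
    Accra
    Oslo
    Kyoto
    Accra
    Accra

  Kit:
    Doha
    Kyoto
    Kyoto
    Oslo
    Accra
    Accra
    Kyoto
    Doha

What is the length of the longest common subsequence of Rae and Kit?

4

One common subsequence of length 4: Oslo (Rae #1, Kit #4), then Accra (Rae #7, Kit #5), then Accra (Rae #8, Kit #6), then Kyoto (Rae #10, Kit #7). The LCS DP gives dp[12][8] = 4, so this is optimal.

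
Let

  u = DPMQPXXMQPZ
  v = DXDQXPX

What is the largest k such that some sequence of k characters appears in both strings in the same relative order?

One common subsequence of length 4: D at u[1]=v[3], Q at u[4]=v[4], P at u[5]=v[6], X at u[7]=v[7], and the DP table's final entry dp[11][7] is also 4, so no common subsequence is longer.

4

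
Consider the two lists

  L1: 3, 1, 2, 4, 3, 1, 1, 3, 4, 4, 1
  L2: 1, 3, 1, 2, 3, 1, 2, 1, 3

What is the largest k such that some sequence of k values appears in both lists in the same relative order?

7

One common subsequence of length 7: 3 (L1 #1, L2 #2); then 1 (L1 #2, L2 #3); then 2 (L1 #3, L2 #4); then 3 (L1 #5, L2 #5); then 1 (L1 #6, L2 #6); then 1 (L1 #7, L2 #8); then 3 (L1 #8, L2 #9). dp[11][9] = 7 confirms this is the maximum.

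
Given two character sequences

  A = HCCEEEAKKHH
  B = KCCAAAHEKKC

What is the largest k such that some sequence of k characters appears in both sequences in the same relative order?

5

Pick C [2,2], then C [3,3], then E [6,8], then K [8,9], then K [9,10]; all 5 characters appear in both, in order. The LCS DP gives dp[11][11] = 5, so this is optimal.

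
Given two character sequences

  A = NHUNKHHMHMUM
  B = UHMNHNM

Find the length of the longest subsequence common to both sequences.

5

One common subsequence of length 5: U [3,1] → H [7,2] → M [8,3] → H [9,5] → M [12,7]. The LCS DP gives dp[12][7] = 5, so this is optimal.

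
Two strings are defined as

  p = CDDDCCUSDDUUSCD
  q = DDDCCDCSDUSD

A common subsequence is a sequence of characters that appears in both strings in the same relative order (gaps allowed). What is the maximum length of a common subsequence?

10

Match D [2,1] → D [3,2] → D [4,3] → C [5,5] → C [6,7] → S [8,8] → D [10,9] → U [12,10] → S [13,11] → D [15,12] — 10 characters in the same relative order in both, and the DP table's final entry dp[15][12] is also 10, so no common subsequence is longer.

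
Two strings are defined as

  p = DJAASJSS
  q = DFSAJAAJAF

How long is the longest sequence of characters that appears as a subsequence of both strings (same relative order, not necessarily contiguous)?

5

Match D at p[1]=q[1]; then J at p[2]=q[5]; then A at p[3]=q[6]; then A at p[4]=q[7]; then J at p[6]=q[8] — 5 characters in the same relative order in both, and the DP table's final entry dp[8][10] is also 5, so no common subsequence is longer.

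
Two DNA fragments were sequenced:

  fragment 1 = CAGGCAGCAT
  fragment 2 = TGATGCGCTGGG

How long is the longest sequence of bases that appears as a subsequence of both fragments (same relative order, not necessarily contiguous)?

Pick A (fragment 1 #2, fragment 2 #3) → G (fragment 1 #4, fragment 2 #5) → C (fragment 1 #5, fragment 2 #6) → G (fragment 1 #7, fragment 2 #7) → C (fragment 1 #8, fragment 2 #8) → T (fragment 1 #10, fragment 2 #9); all 6 bases appear in both, in order. dp[10][12] = 6 confirms this is the maximum.

6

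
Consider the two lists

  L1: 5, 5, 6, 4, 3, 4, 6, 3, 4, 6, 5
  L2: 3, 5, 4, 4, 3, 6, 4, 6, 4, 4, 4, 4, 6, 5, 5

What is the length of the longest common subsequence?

8

One common subsequence of length 8: 5 (L1 #1, L2 #2), 4 (L1 #4, L2 #4), 3 (L1 #5, L2 #5), 4 (L1 #6, L2 #7), 6 (L1 #7, L2 #8), 4 (L1 #9, L2 #12), 6 (L1 #10, L2 #13), 5 (L1 #11, L2 #15), and the DP table's final entry dp[11][15] is also 8, so no common subsequence is longer.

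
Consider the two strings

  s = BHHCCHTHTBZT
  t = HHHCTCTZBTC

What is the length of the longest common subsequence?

7

One common subsequence of length 7: H [2,2] → H [3,3] → C [4,4] → C [5,6] → T [7,7] → B [10,9] → T [12,10]. The LCS DP gives dp[12][11] = 7, so this is optimal.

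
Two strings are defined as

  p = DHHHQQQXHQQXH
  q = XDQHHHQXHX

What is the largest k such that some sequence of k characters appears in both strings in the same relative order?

8

Let dp[i][j] be the LCS length of the first i characters of p and the first j characters of q. dp[i][j] = dp[i-1][j-1]+1 when the i-th and j-th characters match, else max(dp[i-1][j], dp[i][j-1]).
    ·  X  D  Q  H  H  H  Q  X  H  X
 ·  0  0  0  0  0  0  0  0  0  0  0
 D  0  0  1  1  1  1  1  1  1  1  1
 H  0  0  1  1  2  2  2  2  2  2  2
 H  0  0  1  1  2  3  3  3  3  3  3
 H  0  0  1  1  2  3  4  4  4  4  4
 Q  0  0  1  2  2  3  4  5  5  5  5
 Q  0  0  1  2  2  3  4  5  5  5  5
 Q  0  0  1  2  2  3  4  5  5  5  5
 X  0  1  1  2  2  3  4  5  6  6  6
 H  0  1  1  2  3  3  4  5  6  7  7
 Q  0  1  1  2  3  3  4  5  6  7  7
 Q  0  1  1  2  3  3  4  5  6  7  7
 X  0  1  1  2  3  3  4  5  6  7  8
 H  0  1  1  2  3  4  4  5  6  7  8
dp[13][10] = 8. One LCS (by backtracking along matches): DHHHQXHX.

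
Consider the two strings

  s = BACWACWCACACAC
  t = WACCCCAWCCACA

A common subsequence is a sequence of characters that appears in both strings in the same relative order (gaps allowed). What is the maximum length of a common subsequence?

9

One common subsequence of length 9: A [2,2], then C [3,6], then A [5,7], then W [7,8], then C [8,9], then C [10,10], then A [11,11], then C [12,12], then A [13,13], and the DP table's final entry dp[14][13] is also 9, so no common subsequence is longer.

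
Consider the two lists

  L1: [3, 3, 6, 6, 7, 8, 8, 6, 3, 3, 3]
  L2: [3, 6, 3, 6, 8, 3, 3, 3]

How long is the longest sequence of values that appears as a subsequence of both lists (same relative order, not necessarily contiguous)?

Pick 3 at L1[1]=L2[1], then 3 at L1[2]=L2[3], then 6 at L1[4]=L2[4], then 8 at L1[7]=L2[5], then 3 at L1[9]=L2[6], then 3 at L1[10]=L2[7], then 3 at L1[11]=L2[8]; all 7 values appear in both, in order. dp[11][8] = 7 confirms this is the maximum.

7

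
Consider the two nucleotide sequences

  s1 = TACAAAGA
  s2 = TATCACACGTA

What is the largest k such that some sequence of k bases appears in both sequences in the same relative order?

7

Let dp[i][j] be the LCS length of the first i bases of s1 and the first j bases of s2. dp[i][j] = dp[i-1][j-1]+1 when the i-th and j-th bases match, else max(dp[i-1][j], dp[i][j-1]).
    ·  T  A  T  C  A  C  A  C  G  T  A
 ·  0  0  0  0  0  0  0  0  0  0  0  0
 T  0  1  1  1  1  1  1  1  1  1  1  1
 A  0  1  2  2  2  2  2  2  2  2  2  2
 C  0  1  2  2  3  3  3  3  3  3  3  3
 A  0  1  2  2  3  4  4  4  4  4  4  4
 A  0  1  2  2  3  4  4  5  5  5  5  5
 A  0  1  2  2  3  4  4  5  5  5  5  6
 G  0  1  2  2  3  4  4  5  5  6  6  6
 A  0  1  2  2  3  4  4  5  5  6  6  7
dp[8][11] = 7. One LCS (by backtracking along matches): TACAAGA.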